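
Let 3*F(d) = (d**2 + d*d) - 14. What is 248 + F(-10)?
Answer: 310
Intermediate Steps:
F(d) = -14/3 + 2*d**2/3 (F(d) = ((d**2 + d*d) - 14)/3 = ((d**2 + d**2) - 14)/3 = (2*d**2 - 14)/3 = (-14 + 2*d**2)/3 = -14/3 + 2*d**2/3)
248 + F(-10) = 248 + (-14/3 + (2/3)*(-10)**2) = 248 + (-14/3 + (2/3)*100) = 248 + (-14/3 + 200/3) = 248 + 62 = 310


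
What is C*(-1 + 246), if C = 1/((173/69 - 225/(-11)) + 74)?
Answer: 185955/73594 ≈ 2.5268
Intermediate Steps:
C = 759/73594 (C = 1/((173*(1/69) - 225*(-1/11)) + 74) = 1/((173/69 + 225/11) + 74) = 1/(17428/759 + 74) = 1/(73594/759) = 759/73594 ≈ 0.010313)
C*(-1 + 246) = 759*(-1 + 246)/73594 = (759/73594)*245 = 185955/73594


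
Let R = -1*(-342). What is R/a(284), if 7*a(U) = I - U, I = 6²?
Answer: -1197/124 ≈ -9.6532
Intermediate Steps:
I = 36
a(U) = 36/7 - U/7 (a(U) = (36 - U)/7 = 36/7 - U/7)
R = 342
R/a(284) = 342/(36/7 - ⅐*284) = 342/(36/7 - 284/7) = 342/(-248/7) = 342*(-7/248) = -1197/124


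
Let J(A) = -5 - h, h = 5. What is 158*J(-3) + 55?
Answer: -1525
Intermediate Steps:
J(A) = -10 (J(A) = -5 - 1*5 = -5 - 5 = -10)
158*J(-3) + 55 = 158*(-10) + 55 = -1580 + 55 = -1525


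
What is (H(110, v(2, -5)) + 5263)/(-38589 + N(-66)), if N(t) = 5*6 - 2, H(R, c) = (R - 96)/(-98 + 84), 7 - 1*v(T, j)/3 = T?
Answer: -5262/38561 ≈ -0.13646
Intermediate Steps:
v(T, j) = 21 - 3*T
H(R, c) = 48/7 - R/14 (H(R, c) = (-96 + R)/(-14) = (-96 + R)*(-1/14) = 48/7 - R/14)
N(t) = 28 (N(t) = 30 - 2 = 28)
(H(110, v(2, -5)) + 5263)/(-38589 + N(-66)) = ((48/7 - 1/14*110) + 5263)/(-38589 + 28) = ((48/7 - 55/7) + 5263)/(-38561) = (-1 + 5263)*(-1/38561) = 5262*(-1/38561) = -5262/38561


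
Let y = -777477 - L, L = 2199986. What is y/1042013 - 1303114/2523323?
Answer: -8870962598031/2629335369199 ≈ -3.3738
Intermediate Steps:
y = -2977463 (y = -777477 - 1*2199986 = -777477 - 2199986 = -2977463)
y/1042013 - 1303114/2523323 = -2977463/1042013 - 1303114/2523323 = -8870962598031/2629335369199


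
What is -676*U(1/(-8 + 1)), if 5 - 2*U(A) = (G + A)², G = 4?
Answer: 163592/49 ≈ 3338.6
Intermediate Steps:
U(A) = 5/2 - (4 + A)²/2
-676*U(1/(-8 + 1)) = -676*(5/2 - (4 + 1/(-8 + 1))²/2) = -676*(5/2 - (4 + 1/(-7))²/2) = -676*(5/2 - (4 - ⅐)²/2) = -676*(5/2 - (27/7)²/2) = -676*(5/2 - ½*729/49) = -676*(5/2 - 729/98) = -676*(-242/49) = 163592/49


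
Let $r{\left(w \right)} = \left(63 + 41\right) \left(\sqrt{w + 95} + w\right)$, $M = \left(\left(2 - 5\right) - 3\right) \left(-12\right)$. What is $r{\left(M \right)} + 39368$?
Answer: $46856 + 104 \sqrt{167} \approx 48200.0$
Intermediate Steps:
$M = 72$ ($M = \left(-3 - 3\right) \left(-12\right) = \left(-6\right) \left(-12\right) = 72$)
$r{\left(w \right)} = 104 w + 104 \sqrt{95 + w}$ ($r{\left(w \right)} = 104 \left(\sqrt{95 + w} + w\right) = 104 \left(w + \sqrt{95 + w}\right) = 104 w + 104 \sqrt{95 + w}$)
$r{\left(M \right)} + 39368 = \left(104 \cdot 72 + 104 \sqrt{95 + 72}\right) + 39368 = \left(7488 + 104 \sqrt{167}\right) + 39368 = 46856 + 104 \sqrt{167}$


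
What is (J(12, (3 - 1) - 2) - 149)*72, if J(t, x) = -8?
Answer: -11304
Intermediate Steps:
(J(12, (3 - 1) - 2) - 149)*72 = (-8 - 149)*72 = -157*72 = -11304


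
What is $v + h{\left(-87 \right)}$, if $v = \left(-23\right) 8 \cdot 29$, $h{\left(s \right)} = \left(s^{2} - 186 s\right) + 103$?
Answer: $18518$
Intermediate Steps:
$h{\left(s \right)} = 103 + s^{2} - 186 s$
$v = -5336$ ($v = \left(-184\right) 29 = -5336$)
$v + h{\left(-87 \right)} = -5336 + \left(103 + \left(-87\right)^{2} - -16182\right) = -5336 + \left(103 + 7569 + 16182\right) = -5336 + 23854 = 18518$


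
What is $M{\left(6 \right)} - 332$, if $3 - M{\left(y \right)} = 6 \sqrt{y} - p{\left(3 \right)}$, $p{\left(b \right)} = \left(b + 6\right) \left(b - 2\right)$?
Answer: $-320 - 6 \sqrt{6} \approx -334.7$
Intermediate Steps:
$p{\left(b \right)} = \left(-2 + b\right) \left(6 + b\right)$ ($p{\left(b \right)} = \left(6 + b\right) \left(-2 + b\right) = \left(-2 + b\right) \left(6 + b\right)$)
$M{\left(y \right)} = 12 - 6 \sqrt{y}$ ($M{\left(y \right)} = 3 - \left(6 \sqrt{y} - \left(-12 + 3^{2} + 4 \cdot 3\right)\right) = 3 - \left(6 \sqrt{y} - \left(-12 + 9 + 12\right)\right) = 3 - \left(6 \sqrt{y} - 9\right) = 3 - \left(-9 + 6 \sqrt{y}\right) = 12 - 6 \sqrt{y}$)
$M{\left(6 \right)} - 332 = \left(12 - 6 \sqrt{6}\right) - 332 = -320 - 6 \sqrt{6}$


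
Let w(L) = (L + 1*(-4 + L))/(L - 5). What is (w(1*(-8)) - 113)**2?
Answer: 2099601/169 ≈ 12424.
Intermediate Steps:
w(L) = (-4 + 2*L)/(-5 + L) (w(L) = (L + (-4 + L))/(-5 + L) = (-4 + 2*L)/(-5 + L))
(w(1*(-8)) - 113)**2 = (2*(-2 + 1*(-8))/(-5 + 1*(-8)) - 113)**2 = (2*(-2 - 8)/(-5 - 8) - 113)**2 = (2*(-10)/(-13) - 113)**2 = (2*(-1/13)*(-10) - 113)**2 = (20/13 - 113)**2 = (-1449/13)**2 = 2099601/169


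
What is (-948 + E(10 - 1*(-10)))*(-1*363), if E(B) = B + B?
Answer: 329604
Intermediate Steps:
E(B) = 2*B
(-948 + E(10 - 1*(-10)))*(-1*363) = (-948 + 2*(10 - 1*(-10)))*(-1*363) = (-948 + 2*(10 + 10))*(-363) = (-948 + 2*20)*(-363) = (-948 + 40)*(-363) = -908*(-363) = 329604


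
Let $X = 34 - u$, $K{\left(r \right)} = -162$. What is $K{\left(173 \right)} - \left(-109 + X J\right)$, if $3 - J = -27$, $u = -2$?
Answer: $-1133$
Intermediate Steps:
$X = 36$ ($X = 34 - -2 = 34 + 2 = 36$)
$J = 30$ ($J = 3 - -27 = 3 + 27 = 30$)
$K{\left(173 \right)} - \left(-109 + X J\right) = -162 - \left(-109 + 36 \cdot 30\right) = -162 - \left(-109 + 1080\right) = -162 - 971 = -1133$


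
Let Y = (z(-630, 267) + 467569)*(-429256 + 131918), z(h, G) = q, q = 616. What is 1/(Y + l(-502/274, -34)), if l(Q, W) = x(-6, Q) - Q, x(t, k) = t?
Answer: -137/19071659240181 ≈ -7.1834e-12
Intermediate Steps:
z(h, G) = 616
l(Q, W) = -6 - Q
Y = -139209191530 (Y = (616 + 467569)*(-429256 + 131918) = 468185*(-297338) = -139209191530)
1/(Y + l(-502/274, -34)) = 1/(-139209191530 + (-6 - (-502)/274)) = 1/(-139209191530 + (-6 - 1*(-251/137))) = 1/(-139209191530 + (-6 + 251/137)) = 1/(-139209191530 - 571/137) = 1/(-19071659240181/137) = -137/19071659240181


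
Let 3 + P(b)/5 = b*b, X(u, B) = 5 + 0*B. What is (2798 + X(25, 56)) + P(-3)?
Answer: 2833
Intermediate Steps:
X(u, B) = 5 (X(u, B) = 5 + 0 = 5)
P(b) = -15 + 5*b² (P(b) = -15 + 5*(b*b) = -15 + 5*b²)
(2798 + X(25, 56)) + P(-3) = (2798 + 5) + (-15 + 5*(-3)²) = 2803 + (-15 + 5*9) = 2803 + (-15 + 45) = 2803 + 30 = 2833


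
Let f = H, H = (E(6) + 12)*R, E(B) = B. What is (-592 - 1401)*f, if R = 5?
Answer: -179370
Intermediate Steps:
H = 90 (H = (6 + 12)*5 = 18*5 = 90)
f = 90
(-592 - 1401)*f = (-592 - 1401)*90 = -1993*90 = -179370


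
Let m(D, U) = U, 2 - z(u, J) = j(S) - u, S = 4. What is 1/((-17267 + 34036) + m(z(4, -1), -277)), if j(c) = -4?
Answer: 1/16492 ≈ 6.0635e-5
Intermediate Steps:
z(u, J) = 6 + u (z(u, J) = 2 - (-4 - u) = 2 + (4 + u) = 6 + u)
1/((-17267 + 34036) + m(z(4, -1), -277)) = 1/((-17267 + 34036) - 277) = 1/(16769 - 277) = 1/16492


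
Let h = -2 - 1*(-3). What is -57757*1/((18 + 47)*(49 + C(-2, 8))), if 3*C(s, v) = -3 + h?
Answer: -173271/9425 ≈ -18.384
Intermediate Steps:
h = 1 (h = -2 + 3 = 1)
C(s, v) = -⅔ (C(s, v) = (-3 + 1)/3 = (⅓)*(-2) = -⅔)
-57757*1/((18 + 47)*(49 + C(-2, 8))) = -57757*1/((18 + 47)*(49 - ⅔)) = -57757/((145/3)*65) = -57757/9425/3 = -57757*3/9425 = -173271/9425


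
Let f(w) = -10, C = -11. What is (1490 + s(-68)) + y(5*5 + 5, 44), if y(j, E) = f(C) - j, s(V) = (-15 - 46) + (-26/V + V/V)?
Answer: 47273/34 ≈ 1390.4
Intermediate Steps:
s(V) = -60 - 26/V (s(V) = -61 + (-26/V + 1) = -61 + (1 - 26/V) = -60 - 26/V)
y(j, E) = -10 - j
(1490 + s(-68)) + y(5*5 + 5, 44) = (1490 + (-60 - 26/(-68))) + (-10 - (5*5 + 5)) = (1490 + (-60 - 26*(-1/68))) + (-10 - (25 + 5)) = (1490 + (-60 + 13/34)) + (-10 - 1*30) = (1490 - 2027/34) + (-10 - 30) = 48633/34 - 40 = 47273/34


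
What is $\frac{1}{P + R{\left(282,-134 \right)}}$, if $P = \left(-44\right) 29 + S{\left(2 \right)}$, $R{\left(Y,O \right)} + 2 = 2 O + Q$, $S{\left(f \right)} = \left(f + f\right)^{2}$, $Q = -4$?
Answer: $- \frac{1}{1534} \approx -0.00065189$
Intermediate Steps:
$S{\left(f \right)} = 4 f^{2}$ ($S{\left(f \right)} = \left(2 f\right)^{2} = 4 f^{2}$)
$R{\left(Y,O \right)} = -6 + 2 O$ ($R{\left(Y,O \right)} = -2 + \left(2 O - 4\right) = -2 + \left(-4 + 2 O\right) = -6 + 2 O$)
$P = -1260$ ($P = \left(-44\right) 29 + 4 \cdot 2^{2} = -1276 + 4 \cdot 4 = -1276 + 16 = -1260$)
$\frac{1}{P + R{\left(282,-134 \right)}} = \frac{1}{-1260 + \left(-6 + 2 \left(-134\right)\right)} = \frac{1}{-1260 - 274} = \frac{1}{-1534} = - \frac{1}{1534}$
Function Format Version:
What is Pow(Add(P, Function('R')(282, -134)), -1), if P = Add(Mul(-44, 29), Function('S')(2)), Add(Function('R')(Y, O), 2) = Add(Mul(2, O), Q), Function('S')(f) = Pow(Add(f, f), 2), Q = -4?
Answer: Rational(-1, 1534) ≈ -0.00065189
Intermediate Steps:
Function('S')(f) = Mul(4, Pow(f, 2)) (Function('S')(f) = Pow(Mul(2, f), 2) = Mul(4, Pow(f, 2)))
Function('R')(Y, O) = Add(-6, Mul(2, O)) (Function('R')(Y, O) = Add(-2, Add(Mul(2, O), -4)) = Add(-2, Add(-4, Mul(2, O))) = Add(-6, Mul(2, O)))
P = -1260 (P = Add(Mul(-44, 29), Mul(4, Pow(2, 2))) = Add(-1276, Mul(4, 4)) = Add(-1276, 16) = -1260)
Pow(Add(P, Function('R')(282, -134)), -1) = Pow(Add(-1260, Add(-6, Mul(2, -134))), -1) = Pow(Add(-1260, Add(-6, -268)), -1) = Pow(Add(-1260, -274), -1) = Pow(-1534, -1) = Rational(-1, 1534)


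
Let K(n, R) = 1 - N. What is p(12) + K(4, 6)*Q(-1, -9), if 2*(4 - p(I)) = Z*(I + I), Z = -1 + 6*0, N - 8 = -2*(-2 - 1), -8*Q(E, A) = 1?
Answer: 141/8 ≈ 17.625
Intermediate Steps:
Q(E, A) = -1/8 (Q(E, A) = -1/8*1 = -1/8)
N = 14 (N = 8 - 2*(-2 - 1) = 8 - 2*(-3) = 8 + 6 = 14)
Z = -1 (Z = -1 + 0 = -1)
K(n, R) = -13 (K(n, R) = 1 - 1*14 = 1 - 14 = -13)
p(I) = 4 + I (p(I) = 4 - (-1)*(I + I)/2 = 4 - (-1)*2*I/2 = 4 - (-1)*I = 4 + I)
p(12) + K(4, 6)*Q(-1, -9) = (4 + 12) - 13*(-1/8) = 16 + 13/8 = 141/8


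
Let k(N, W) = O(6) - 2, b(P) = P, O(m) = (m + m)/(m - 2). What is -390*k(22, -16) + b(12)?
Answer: -378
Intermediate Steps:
O(m) = 2*m/(-2 + m) (O(m) = (2*m)/(-2 + m) = 2*m/(-2 + m))
k(N, W) = 1 (k(N, W) = 2*6/(-2 + 6) - 2 = 2*6/4 - 2 = 2*6*(¼) - 2 = 3 - 2 = 1)
-390*k(22, -16) + b(12) = -390*1 + 12 = -390 + 12 = -378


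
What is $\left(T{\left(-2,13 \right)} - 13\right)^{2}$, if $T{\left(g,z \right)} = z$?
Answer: $0$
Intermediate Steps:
$\left(T{\left(-2,13 \right)} - 13\right)^{2} = \left(13 - 13\right)^{2} = 0^{2} = 0$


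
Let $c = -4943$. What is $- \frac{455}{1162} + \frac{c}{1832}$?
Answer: $- \frac{469809}{152056} \approx -3.0897$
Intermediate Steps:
$- \frac{455}{1162} + \frac{c}{1832} = - \frac{455}{1162} - \frac{4943}{1832} = \left(-455\right) \frac{1}{1162} - \frac{4943}{1832} = - \frac{65}{166} - \frac{4943}{1832} = - \frac{469809}{152056}$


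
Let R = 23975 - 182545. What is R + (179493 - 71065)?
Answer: -50142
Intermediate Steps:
R = -158570
R + (179493 - 71065) = -158570 + (179493 - 71065) = -158570 + 108428 = -50142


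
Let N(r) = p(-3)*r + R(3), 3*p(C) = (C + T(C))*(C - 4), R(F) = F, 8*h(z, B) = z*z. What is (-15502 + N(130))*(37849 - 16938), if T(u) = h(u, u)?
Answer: -1248825831/4 ≈ -3.1221e+8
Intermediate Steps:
h(z, B) = z²/8 (h(z, B) = (z*z)/8 = z²/8)
T(u) = u²/8
p(C) = (-4 + C)*(C + C²/8)/3 (p(C) = ((C + C²/8)*(C - 4))/3 = ((C + C²/8)*(-4 + C))/3 = ((-4 + C)*(C + C²/8))/3 = (-4 + C)*(C + C²/8)/3)
N(r) = 3 + 35*r/8 (N(r) = ((1/24)*(-3)*(-32 + (-3)² + 4*(-3)))*r + 3 = ((1/24)*(-3)*(-32 + 9 - 12))*r + 3 = ((1/24)*(-3)*(-35))*r + 3 = 35*r/8 + 3 = 3 + 35*r/8)
(-15502 + N(130))*(37849 - 16938) = (-15502 + (3 + (35/8)*130))*(37849 - 16938) = (-15502 + (3 + 2275/4))*20911 = (-15502 + 2287/4)*20911 = -59721/4*20911 = -1248825831/4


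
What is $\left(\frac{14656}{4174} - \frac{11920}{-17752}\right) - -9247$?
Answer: $\frac{42842717553}{4631053} \approx 9251.2$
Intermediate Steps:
$\left(\frac{14656}{4174} - \frac{11920}{-17752}\right) - -9247 = \left(14656 \cdot \frac{1}{4174} - - \frac{1490}{2219}\right) + 9247 = \left(\frac{7328}{2087} + \frac{1490}{2219}\right) + 9247 = \frac{19370462}{4631053} + 9247 = \frac{42842717553}{4631053}$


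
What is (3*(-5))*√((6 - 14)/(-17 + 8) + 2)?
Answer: -5*√26 ≈ -25.495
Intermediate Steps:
(3*(-5))*√((6 - 14)/(-17 + 8) + 2) = -15*√(-8/(-9) + 2) = -15*√(-8*(-⅑) + 2) = -15*√(8/9 + 2) = -5*√26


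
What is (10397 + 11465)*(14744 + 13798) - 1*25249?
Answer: 623959955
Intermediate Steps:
(10397 + 11465)*(14744 + 13798) - 1*25249 = 21862*28542 - 25249 = 623985204 - 25249 = 623959955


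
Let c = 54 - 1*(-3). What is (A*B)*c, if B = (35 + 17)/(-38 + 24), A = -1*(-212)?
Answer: -314184/7 ≈ -44883.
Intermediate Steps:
A = 212
c = 57 (c = 54 + 3 = 57)
B = -26/7 (B = 52/(-14) = 52*(-1/14) = -26/7 ≈ -3.7143)
(A*B)*c = (212*(-26/7))*57 = -5512/7*57 = -314184/7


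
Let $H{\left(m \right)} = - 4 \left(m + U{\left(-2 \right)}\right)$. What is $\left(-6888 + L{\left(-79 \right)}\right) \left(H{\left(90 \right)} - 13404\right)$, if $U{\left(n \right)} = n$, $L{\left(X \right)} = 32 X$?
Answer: $129526496$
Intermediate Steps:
$H{\left(m \right)} = 8 - 4 m$ ($H{\left(m \right)} = - 4 \left(m - 2\right) = - 4 \left(-2 + m\right) = 8 - 4 m$)
$\left(-6888 + L{\left(-79 \right)}\right) \left(H{\left(90 \right)} - 13404\right) = \left(-6888 + 32 \left(-79\right)\right) \left(\left(8 - 360\right) - 13404\right) = \left(-6888 - 2528\right) \left(\left(8 - 360\right) - 13404\right) = - 9416 \left(-352 - 13404\right) = \left(-9416\right) \left(-13756\right) = 129526496$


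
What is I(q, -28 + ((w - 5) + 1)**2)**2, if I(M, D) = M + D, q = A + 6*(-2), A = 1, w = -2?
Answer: 9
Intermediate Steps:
q = -11 (q = 1 + 6*(-2) = 1 - 12 = -11)
I(M, D) = D + M
I(q, -28 + ((w - 5) + 1)**2)**2 = ((-28 + ((-2 - 5) + 1)**2) - 11)**2 = ((-28 + (-7 + 1)**2) - 11)**2 = ((-28 + (-6)**2) - 11)**2 = ((-28 + 36) - 11)**2 = (8 - 11)**2 = (-3)**2 = 9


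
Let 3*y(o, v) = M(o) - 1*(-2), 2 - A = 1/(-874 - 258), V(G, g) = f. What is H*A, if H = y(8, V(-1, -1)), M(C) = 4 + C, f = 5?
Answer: 5285/566 ≈ 9.3375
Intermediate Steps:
V(G, g) = 5
A = 2265/1132 (A = 2 - 1/(-874 - 258) = 2 - 1/(-1132) = 2 - 1*(-1/1132) = 2 + 1/1132 = 2265/1132 ≈ 2.0009)
y(o, v) = 2 + o/3 (y(o, v) = ((4 + o) - 1*(-2))/3 = ((4 + o) + 2)/3 = (6 + o)/3 = 2 + o/3)
H = 14/3 (H = 2 + (⅓)*8 = 2 + 8/3 = 14/3 ≈ 4.6667)
H*A = (14/3)*(2265/1132) = 5285/566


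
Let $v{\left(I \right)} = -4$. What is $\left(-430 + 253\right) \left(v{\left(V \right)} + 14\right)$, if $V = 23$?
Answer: $-1770$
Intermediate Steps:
$\left(-430 + 253\right) \left(v{\left(V \right)} + 14\right) = \left(-430 + 253\right) \left(-4 + 14\right) = \left(-177\right) 10 = -1770$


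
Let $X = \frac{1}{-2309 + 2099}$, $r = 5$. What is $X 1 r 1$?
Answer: $- \frac{1}{42} \approx -0.02381$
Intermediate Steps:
$X = - \frac{1}{210}$ ($X = \frac{1}{-210} = - \frac{1}{210} \approx -0.0047619$)
$X 1 r 1 = - \frac{1 \cdot 5 \cdot 1}{210} = - \frac{5 \cdot 1}{210} = \left(- \frac{1}{210}\right) 5 = - \frac{1}{42}$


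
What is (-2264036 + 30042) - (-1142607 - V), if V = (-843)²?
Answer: -380738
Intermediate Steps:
V = 710649
(-2264036 + 30042) - (-1142607 - V) = (-2264036 + 30042) - (-1142607 - 1*710649) = -2233994 - (-1142607 - 710649) = -2233994 - 1*(-1853256) = -2233994 + 1853256 = -380738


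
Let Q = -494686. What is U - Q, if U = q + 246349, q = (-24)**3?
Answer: 727211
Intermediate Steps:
q = -13824
U = 232525 (U = -13824 + 246349 = 232525)
U - Q = 232525 - 1*(-494686) = 232525 + 494686 = 727211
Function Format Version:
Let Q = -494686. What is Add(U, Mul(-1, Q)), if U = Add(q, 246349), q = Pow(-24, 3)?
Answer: 727211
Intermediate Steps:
q = -13824
U = 232525 (U = Add(-13824, 246349) = 232525)
Add(U, Mul(-1, Q)) = Add(232525, Mul(-1, -494686)) = Add(232525, 494686) = 727211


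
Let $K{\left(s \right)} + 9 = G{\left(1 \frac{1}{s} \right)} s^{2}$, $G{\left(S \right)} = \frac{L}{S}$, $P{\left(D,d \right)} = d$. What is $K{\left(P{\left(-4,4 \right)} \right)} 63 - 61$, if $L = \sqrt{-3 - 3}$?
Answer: $-628 + 4032 i \sqrt{6} \approx -628.0 + 9876.3 i$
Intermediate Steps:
$L = i \sqrt{6}$ ($L = \sqrt{-6} = i \sqrt{6} \approx 2.4495 i$)
$G{\left(S \right)} = \frac{i \sqrt{6}}{S}$
$K{\left(s \right)} = -9 + i \sqrt{6} s^{3}$ ($K{\left(s \right)} = -9 + \frac{i \sqrt{6}}{1 \frac{1}{s}} s^{2} = -9 + \frac{i \sqrt{6}}{\frac{1}{s}} s^{2} = -9 + i \sqrt{6} s s^{2} = -9 + i s \sqrt{6} s^{2} = -9 + i \sqrt{6} s^{3}$)
$K{\left(P{\left(-4,4 \right)} \right)} 63 - 61 = \left(-9 + i \sqrt{6} \cdot 4^{3}\right) 63 - 61 = \left(-9 + i \sqrt{6} \cdot 64\right) 63 - 61 = \left(-9 + 64 i \sqrt{6}\right) 63 - 61 = \left(-567 + 4032 i \sqrt{6}\right) - 61 = -628 + 4032 i \sqrt{6}$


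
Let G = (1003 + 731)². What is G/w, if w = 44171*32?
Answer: 751689/353368 ≈ 2.1272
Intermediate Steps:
G = 3006756 (G = 1734² = 3006756)
w = 1413472
G/w = 3006756/1413472 = 3006756*(1/1413472) = 751689/353368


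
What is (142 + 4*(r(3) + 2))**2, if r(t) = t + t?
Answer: 30276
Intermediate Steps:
r(t) = 2*t
(142 + 4*(r(3) + 2))**2 = (142 + 4*(2*3 + 2))**2 = (142 + 4*(6 + 2))**2 = (142 + 4*8)**2 = (142 + 32)**2 = 174**2 = 30276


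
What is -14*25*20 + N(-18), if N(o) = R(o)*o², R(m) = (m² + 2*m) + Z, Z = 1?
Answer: 86636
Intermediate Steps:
R(m) = 1 + m² + 2*m (R(m) = (m² + 2*m) + 1 = 1 + m² + 2*m)
N(o) = o²*(1 + o² + 2*o) (N(o) = (1 + o² + 2*o)*o² = o²*(1 + o² + 2*o))
-14*25*20 + N(-18) = -14*25*20 + (-18)²*(1 + (-18)² + 2*(-18)) = -350*20 + 324*(1 + 324 - 36) = -7000 + 324*289 = -7000 + 93636 = 86636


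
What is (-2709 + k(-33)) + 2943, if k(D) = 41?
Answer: 275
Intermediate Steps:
(-2709 + k(-33)) + 2943 = (-2709 + 41) + 2943 = -2668 + 2943 = 275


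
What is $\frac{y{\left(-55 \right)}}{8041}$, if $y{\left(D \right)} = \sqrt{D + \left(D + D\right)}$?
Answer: $\frac{i \sqrt{165}}{8041} \approx 0.0015975 i$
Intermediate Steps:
$y{\left(D \right)} = \sqrt{3} \sqrt{D}$ ($y{\left(D \right)} = \sqrt{D + 2 D} = \sqrt{3 D} = \sqrt{3} \sqrt{D}$)
$\frac{y{\left(-55 \right)}}{8041} = \frac{\sqrt{3} \sqrt{-55}}{8041} = \sqrt{3} i \sqrt{55} \cdot \frac{1}{8041} = i \sqrt{165} \cdot \frac{1}{8041} = \frac{i \sqrt{165}}{8041}$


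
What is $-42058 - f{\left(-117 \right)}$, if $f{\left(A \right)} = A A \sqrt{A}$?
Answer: $-42058 - 41067 i \sqrt{13} \approx -42058.0 - 1.4807 \cdot 10^{5} i$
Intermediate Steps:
$f{\left(A \right)} = A^{\frac{5}{2}}$ ($f{\left(A \right)} = A^{2} \sqrt{A} = A^{\frac{5}{2}}$)
$-42058 - f{\left(-117 \right)} = -42058 - \left(-117\right)^{\frac{5}{2}} = -42058 - 41067 i \sqrt{13}$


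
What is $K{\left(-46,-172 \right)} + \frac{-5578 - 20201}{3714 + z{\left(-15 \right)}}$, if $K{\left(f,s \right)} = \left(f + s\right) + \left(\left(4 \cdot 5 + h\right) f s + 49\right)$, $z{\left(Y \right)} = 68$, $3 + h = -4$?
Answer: $\frac{388336455}{3782} \approx 1.0268 \cdot 10^{5}$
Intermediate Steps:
$h = -7$ ($h = -3 - 4 = -7$)
$K{\left(f,s \right)} = 49 + f + s + 13 f s$ ($K{\left(f,s \right)} = \left(f + s\right) + \left(\left(4 \cdot 5 - 7\right) f s + 49\right) = \left(f + s\right) + \left(\left(20 - 7\right) f s + 49\right) = \left(f + s\right) + \left(13 f s + 49\right) = \left(f + s\right) + \left(49 + 13 f s\right) = 49 + f + s + 13 f s$)
$K{\left(-46,-172 \right)} + \frac{-5578 - 20201}{3714 + z{\left(-15 \right)}} = \left(49 - 46 - 172 + 13 \left(-46\right) \left(-172\right)\right) + \frac{-5578 - 20201}{3714 + 68} = \left(49 - 46 - 172 + 102856\right) - \frac{25779}{3782} = 102687 - \frac{25779}{3782} = \frac{388336455}{3782}$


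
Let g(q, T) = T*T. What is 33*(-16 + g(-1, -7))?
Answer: 1089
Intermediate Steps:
g(q, T) = T²
33*(-16 + g(-1, -7)) = 33*(-16 + (-7)²) = 33*(-16 + 49) = 33*33 = 1089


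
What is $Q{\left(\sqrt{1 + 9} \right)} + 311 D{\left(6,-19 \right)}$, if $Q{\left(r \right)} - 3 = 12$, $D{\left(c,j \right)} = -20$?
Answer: $-6205$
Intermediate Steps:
$Q{\left(r \right)} = 15$ ($Q{\left(r \right)} = 3 + 12 = 15$)
$Q{\left(\sqrt{1 + 9} \right)} + 311 D{\left(6,-19 \right)} = 15 + 311 \left(-20\right) = 15 - 6220 = -6205$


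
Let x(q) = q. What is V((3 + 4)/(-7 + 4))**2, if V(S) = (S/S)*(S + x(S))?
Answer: 196/9 ≈ 21.778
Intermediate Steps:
V(S) = 2*S (V(S) = (S/S)*(S + S) = 1*(2*S) = 2*S)
V((3 + 4)/(-7 + 4))**2 = (2*((3 + 4)/(-7 + 4)))**2 = (2*(7/(-3)))**2 = (2*(7*(-1/3)))**2 = (2*(-7/3))**2 = (-14/3)**2 = 196/9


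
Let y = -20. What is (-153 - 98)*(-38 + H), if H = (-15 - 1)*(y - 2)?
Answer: -78814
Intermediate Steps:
H = 352 (H = (-15 - 1)*(-20 - 2) = -16*(-22) = 352)
(-153 - 98)*(-38 + H) = (-153 - 98)*(-38 + 352) = -251*314 = -78814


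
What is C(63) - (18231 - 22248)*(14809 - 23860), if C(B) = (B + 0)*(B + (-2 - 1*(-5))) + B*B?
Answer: -36349740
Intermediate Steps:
C(B) = B² + B*(3 + B) (C(B) = B*(B + (-2 + 5)) + B² = B*(B + 3) + B² = B*(3 + B) + B² = B² + B*(3 + B))
C(63) - (18231 - 22248)*(14809 - 23860) = 63*(3 + 2*63) - (18231 - 22248)*(14809 - 23860) = 63*(3 + 126) - (-4017)*(-9051) = 63*129 - 1*36357867 = 8127 - 36357867 = -36349740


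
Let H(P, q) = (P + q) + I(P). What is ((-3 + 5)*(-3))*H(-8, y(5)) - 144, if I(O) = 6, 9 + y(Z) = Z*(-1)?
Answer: -48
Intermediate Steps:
y(Z) = -9 - Z (y(Z) = -9 + Z*(-1) = -9 - Z)
H(P, q) = 6 + P + q (H(P, q) = (P + q) + 6 = 6 + P + q)
((-3 + 5)*(-3))*H(-8, y(5)) - 144 = ((-3 + 5)*(-3))*(6 - 8 + (-9 - 1*5)) - 144 = (2*(-3))*(6 - 8 + (-9 - 5)) - 144 = -6*(6 - 8 - 14) - 144 = -6*(-16) - 144 = 96 - 144 = -48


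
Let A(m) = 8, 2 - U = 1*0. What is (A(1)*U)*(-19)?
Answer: -304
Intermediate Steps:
U = 2 (U = 2 - 0 = 2 - 1*0 = 2 + 0 = 2)
(A(1)*U)*(-19) = (8*2)*(-19) = 16*(-19) = -304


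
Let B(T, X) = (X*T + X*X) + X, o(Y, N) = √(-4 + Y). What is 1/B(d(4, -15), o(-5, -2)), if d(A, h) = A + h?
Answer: -1/109 + 10*I/327 ≈ -0.0091743 + 0.030581*I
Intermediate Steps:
B(T, X) = X + X² + T*X (B(T, X) = (T*X + X²) + X = (X² + T*X) + X = X + X² + T*X)
1/B(d(4, -15), o(-5, -2)) = 1/(√(-4 - 5)*(1 + (4 - 15) + √(-4 - 5))) = 1/(√(-9)*(1 - 11 + √(-9))) = 1/((3*I)*(1 - 11 + 3*I)) = 1/((3*I)*(-10 + 3*I)) = 1/(3*I*(-10 + 3*I)) = -I*(-10 - 3*I)/327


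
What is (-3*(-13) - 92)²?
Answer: 2809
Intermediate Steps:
(-3*(-13) - 92)² = (39 - 92)² = (-53)² = 2809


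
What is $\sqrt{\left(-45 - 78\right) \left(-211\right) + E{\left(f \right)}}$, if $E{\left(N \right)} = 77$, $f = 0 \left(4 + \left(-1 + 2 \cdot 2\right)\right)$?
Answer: $\sqrt{26030} \approx 161.34$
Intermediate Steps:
$f = 0$ ($f = 0 \left(4 + \left(-1 + 4\right)\right) = 0 \left(4 + 3\right) = 0 \cdot 7 = 0$)
$\sqrt{\left(-45 - 78\right) \left(-211\right) + E{\left(f \right)}} = \sqrt{\left(-45 - 78\right) \left(-211\right) + 77} = \sqrt{\left(-123\right) \left(-211\right) + 77} = \sqrt{25953 + 77} = \sqrt{26030}$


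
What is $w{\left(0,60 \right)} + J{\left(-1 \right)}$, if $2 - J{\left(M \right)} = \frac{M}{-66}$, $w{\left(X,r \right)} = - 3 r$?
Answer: $- \frac{11749}{66} \approx -178.02$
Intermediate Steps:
$J{\left(M \right)} = 2 + \frac{M}{66}$ ($J{\left(M \right)} = 2 - \frac{M}{-66} = 2 - M \left(- \frac{1}{66}\right) = 2 - - \frac{M}{66} = 2 + \frac{M}{66}$)
$w{\left(0,60 \right)} + J{\left(-1 \right)} = \left(-3\right) 60 + \left(2 + \frac{1}{66} \left(-1\right)\right) = -180 + \left(2 - \frac{1}{66}\right) = -180 + \frac{131}{66} = - \frac{11749}{66}$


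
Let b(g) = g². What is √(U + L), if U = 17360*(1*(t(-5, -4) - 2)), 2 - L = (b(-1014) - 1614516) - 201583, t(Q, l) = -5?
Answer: √666385 ≈ 816.32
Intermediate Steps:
L = 787905 (L = 2 - (((-1014)² - 1614516) - 201583) = 2 - ((1028196 - 1614516) - 201583) = 2 - (-586320 - 201583) = 2 - 1*(-787903) = 2 + 787903 = 787905)
U = -121520 (U = 17360*(1*(-5 - 2)) = 17360*(1*(-7)) = 17360*(-7) = -121520)
√(U + L) = √(-121520 + 787905) = √666385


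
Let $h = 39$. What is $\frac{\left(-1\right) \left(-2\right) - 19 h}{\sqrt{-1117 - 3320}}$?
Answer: $\frac{739 i \sqrt{493}}{1479} \approx 11.094 i$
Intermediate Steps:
$\frac{\left(-1\right) \left(-2\right) - 19 h}{\sqrt{-1117 - 3320}} = \frac{\left(-1\right) \left(-2\right) - 741}{\sqrt{-1117 - 3320}} = \frac{2 - 741}{\sqrt{-4437}} = - \frac{739}{3 i \sqrt{493}} = - 739 \left(- \frac{i \sqrt{493}}{1479}\right) = \frac{739 i \sqrt{493}}{1479}$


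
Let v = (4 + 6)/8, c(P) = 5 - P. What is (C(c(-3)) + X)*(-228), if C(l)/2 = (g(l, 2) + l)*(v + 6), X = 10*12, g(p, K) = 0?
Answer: -53808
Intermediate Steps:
v = 5/4 (v = 10*(⅛) = 5/4 ≈ 1.2500)
X = 120
C(l) = 29*l/2 (C(l) = 2*((0 + l)*(5/4 + 6)) = 2*(l*(29/4)) = 2*(29*l/4) = 29*l/2)
(C(c(-3)) + X)*(-228) = (29*(5 - 1*(-3))/2 + 120)*(-228) = (29*(5 + 3)/2 + 120)*(-228) = ((29/2)*8 + 120)*(-228) = (116 + 120)*(-228) = 236*(-228) = -53808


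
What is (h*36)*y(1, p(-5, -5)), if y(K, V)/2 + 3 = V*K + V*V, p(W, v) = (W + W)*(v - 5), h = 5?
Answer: 3634920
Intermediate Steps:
p(W, v) = 2*W*(-5 + v) (p(W, v) = (2*W)*(-5 + v) = 2*W*(-5 + v))
y(K, V) = -6 + 2*V**2 + 2*K*V (y(K, V) = -6 + 2*(V*K + V*V) = -6 + 2*(K*V + V**2) = -6 + 2*(V**2 + K*V) = -6 + (2*V**2 + 2*K*V) = -6 + 2*V**2 + 2*K*V)
(h*36)*y(1, p(-5, -5)) = (5*36)*(-6 + 2*(2*(-5)*(-5 - 5))**2 + 2*1*(2*(-5)*(-5 - 5))) = 180*(-6 + 2*(2*(-5)*(-10))**2 + 2*1*(2*(-5)*(-10))) = 180*(-6 + 2*100**2 + 2*1*100) = 180*(-6 + 2*10000 + 200) = 180*(-6 + 20000 + 200) = 180*20194 = 3634920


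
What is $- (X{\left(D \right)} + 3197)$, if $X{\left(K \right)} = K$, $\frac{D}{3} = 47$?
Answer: $-3338$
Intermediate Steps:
$D = 141$ ($D = 3 \cdot 47 = 141$)
$- (X{\left(D \right)} + 3197) = - (141 + 3197) = \left(-1\right) 3338 = -3338$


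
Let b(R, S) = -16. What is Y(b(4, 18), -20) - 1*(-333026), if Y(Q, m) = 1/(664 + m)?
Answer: 214468745/644 ≈ 3.3303e+5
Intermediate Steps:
Y(b(4, 18), -20) - 1*(-333026) = 1/(664 - 20) - 1*(-333026) = 1/644 + 333026 = 214468745/644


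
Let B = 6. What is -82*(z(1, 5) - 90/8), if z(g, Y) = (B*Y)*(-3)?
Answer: 16605/2 ≈ 8302.5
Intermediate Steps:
z(g, Y) = -18*Y (z(g, Y) = (6*Y)*(-3) = -18*Y)
-82*(z(1, 5) - 90/8) = -82*(-18*5 - 90/8) = -82*(-90 - 90*⅛) = -82*(-90 - 45/4) = -82*(-405/4) = 16605/2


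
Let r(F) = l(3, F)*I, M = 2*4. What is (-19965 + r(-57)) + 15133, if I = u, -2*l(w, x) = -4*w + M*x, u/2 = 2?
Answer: -3896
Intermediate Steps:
M = 8
u = 4 (u = 2*2 = 4)
l(w, x) = -4*x + 2*w (l(w, x) = -(-4*w + 8*x)/2 = -4*x + 2*w)
I = 4
r(F) = 24 - 16*F (r(F) = (-4*F + 2*3)*4 = (-4*F + 6)*4 = (6 - 4*F)*4 = 24 - 16*F)
(-19965 + r(-57)) + 15133 = (-19965 + (24 - 16*(-57))) + 15133 = (-19965 + (24 + 912)) + 15133 = (-19965 + 936) + 15133 = -19029 + 15133 = -3896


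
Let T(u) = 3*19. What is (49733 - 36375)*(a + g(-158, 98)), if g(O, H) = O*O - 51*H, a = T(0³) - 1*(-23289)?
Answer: 578561696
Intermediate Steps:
T(u) = 57
a = 23346 (a = 57 - 1*(-23289) = 57 + 23289 = 23346)
g(O, H) = O² - 51*H
(49733 - 36375)*(a + g(-158, 98)) = (49733 - 36375)*(23346 + ((-158)² - 51*98)) = 13358*(23346 + (24964 - 4998)) = 13358*(23346 + 19966) = 13358*43312 = 578561696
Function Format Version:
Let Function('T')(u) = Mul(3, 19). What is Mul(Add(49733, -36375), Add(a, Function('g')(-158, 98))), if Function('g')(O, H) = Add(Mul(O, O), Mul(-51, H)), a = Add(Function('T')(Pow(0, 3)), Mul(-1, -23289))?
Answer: 578561696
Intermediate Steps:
Function('T')(u) = 57
a = 23346 (a = Add(57, Mul(-1, -23289)) = Add(57, 23289) = 23346)
Function('g')(O, H) = Add(Pow(O, 2), Mul(-51, H))
Mul(Add(49733, -36375), Add(a, Function('g')(-158, 98))) = Mul(Add(49733, -36375), Add(23346, Add(Pow(-158, 2), Mul(-51, 98)))) = Mul(13358, Add(23346, Add(24964, -4998))) = Mul(13358, Add(23346, 19966)) = Mul(13358, 43312) = 578561696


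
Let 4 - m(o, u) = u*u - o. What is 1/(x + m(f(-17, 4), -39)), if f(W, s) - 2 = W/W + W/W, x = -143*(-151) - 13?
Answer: 1/20067 ≈ 4.9833e-5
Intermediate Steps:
x = 21580 (x = 21593 - 13 = 21580)
f(W, s) = 4 (f(W, s) = 2 + (W/W + W/W) = 2 + (1 + 1) = 2 + 2 = 4)
m(o, u) = 4 + o - u² (m(o, u) = 4 - (u*u - o) = 4 - (u² - o) = 4 + (o - u²) = 4 + o - u²)
1/(x + m(f(-17, 4), -39)) = 1/(21580 + (4 + 4 - 1*(-39)²)) = 1/(21580 + (4 + 4 - 1*1521)) = 1/(21580 + (4 + 4 - 1521)) = 1/(21580 - 1513) = 1/20067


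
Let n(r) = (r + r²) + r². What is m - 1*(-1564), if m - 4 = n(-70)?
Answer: 11298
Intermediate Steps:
n(r) = r + 2*r²
m = 9734 (m = 4 - 70*(1 + 2*(-70)) = 4 - 70*(1 - 140) = 4 - 70*(-139) = 4 + 9730 = 9734)
m - 1*(-1564) = 9734 - 1*(-1564) = 9734 + 1564 = 11298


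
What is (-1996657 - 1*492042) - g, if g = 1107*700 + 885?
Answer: -3264484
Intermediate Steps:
g = 775785 (g = 774900 + 885 = 775785)
(-1996657 - 1*492042) - g = (-1996657 - 1*492042) - 1*775785 = (-1996657 - 492042) - 775785 = -2488699 - 775785 = -3264484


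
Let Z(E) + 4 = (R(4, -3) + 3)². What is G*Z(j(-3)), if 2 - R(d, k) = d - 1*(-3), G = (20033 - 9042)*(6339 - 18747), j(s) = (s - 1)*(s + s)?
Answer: 0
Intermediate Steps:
j(s) = 2*s*(-1 + s) (j(s) = (-1 + s)*(2*s) = 2*s*(-1 + s))
G = -136376328 (G = 10991*(-12408) = -136376328)
R(d, k) = -1 - d (R(d, k) = 2 - (d - 1*(-3)) = 2 - (d + 3) = 2 - (3 + d) = 2 + (-3 - d) = -1 - d)
Z(E) = 0 (Z(E) = -4 + ((-1 - 1*4) + 3)² = -4 + ((-1 - 4) + 3)² = -4 + (-5 + 3)² = -4 + (-2)² = -4 + 4 = 0)
G*Z(j(-3)) = -136376328*0 = 0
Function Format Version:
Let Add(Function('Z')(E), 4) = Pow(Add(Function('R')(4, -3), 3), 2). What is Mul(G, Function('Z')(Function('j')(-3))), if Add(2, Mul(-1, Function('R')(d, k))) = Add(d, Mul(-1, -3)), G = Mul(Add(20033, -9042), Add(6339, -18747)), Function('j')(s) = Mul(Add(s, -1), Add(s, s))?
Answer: 0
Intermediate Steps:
Function('j')(s) = Mul(2, s, Add(-1, s)) (Function('j')(s) = Mul(Add(-1, s), Mul(2, s)) = Mul(2, s, Add(-1, s)))
G = -136376328 (G = Mul(10991, -12408) = -136376328)
Function('R')(d, k) = Add(-1, Mul(-1, d)) (Function('R')(d, k) = Add(2, Mul(-1, Add(d, Mul(-1, -3)))) = Add(2, Mul(-1, Add(d, 3))) = Add(2, Mul(-1, Add(3, d))) = Add(2, Add(-3, Mul(-1, d))) = Add(-1, Mul(-1, d)))
Function('Z')(E) = 0 (Function('Z')(E) = Add(-4, Pow(Add(Add(-1, Mul(-1, 4)), 3), 2)) = Add(-4, Pow(Add(Add(-1, -4), 3), 2)) = Add(-4, Pow(Add(-5, 3), 2)) = Add(-4, Pow(-2, 2)) = Add(-4, 4) = 0)
Mul(G, Function('Z')(Function('j')(-3))) = Mul(-136376328, 0) = 0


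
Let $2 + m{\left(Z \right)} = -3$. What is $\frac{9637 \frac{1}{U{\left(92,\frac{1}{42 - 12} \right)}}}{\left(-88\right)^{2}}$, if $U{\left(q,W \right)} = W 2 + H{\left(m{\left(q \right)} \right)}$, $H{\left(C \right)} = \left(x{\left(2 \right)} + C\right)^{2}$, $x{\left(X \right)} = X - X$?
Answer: $\frac{144555}{2911744} \approx 0.049645$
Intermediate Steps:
$x{\left(X \right)} = 0$
$m{\left(Z \right)} = -5$ ($m{\left(Z \right)} = -2 - 3 = -5$)
$H{\left(C \right)} = C^{2}$ ($H{\left(C \right)} = \left(0 + C\right)^{2} = C^{2}$)
$U{\left(q,W \right)} = 25 + 2 W$ ($U{\left(q,W \right)} = W 2 + \left(-5\right)^{2} = 2 W + 25 = 25 + 2 W$)
$\frac{9637 \frac{1}{U{\left(92,\frac{1}{42 - 12} \right)}}}{\left(-88\right)^{2}} = \frac{9637 \frac{1}{25 + \frac{2}{42 - 12}}}{\left(-88\right)^{2}} = \frac{9637 \frac{1}{25 + \frac{2}{30}}}{7744} = \frac{9637}{25 + 2 \cdot \frac{1}{30}} \cdot \frac{1}{7744} = \frac{9637}{25 + \frac{1}{15}} \cdot \frac{1}{7744} = \frac{9637}{\frac{376}{15}} \cdot \frac{1}{7744} = 9637 \cdot \frac{15}{376} \cdot \frac{1}{7744} = \frac{144555}{376} \cdot \frac{1}{7744} = \frac{144555}{2911744}$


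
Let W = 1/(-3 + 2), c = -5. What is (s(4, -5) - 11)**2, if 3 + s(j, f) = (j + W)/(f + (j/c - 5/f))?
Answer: 13689/64 ≈ 213.89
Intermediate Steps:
W = -1 (W = 1/(-1) = -1)
s(j, f) = -3 + (-1 + j)/(f - 5/f - j/5) (s(j, f) = -3 + (j - 1)/(f + (j/(-5) - 5/f)) = -3 + (-1 + j)/(f + (j*(-1/5) - 5/f)) = -3 + (-1 + j)/(f + (-j/5 - 5/f)) = -3 + (-1 + j)/(f + (-5/f - j/5)) = -3 + (-1 + j)/(f - 5/f - j/5))
(s(4, -5) - 11)**2 = ((-75 + 5*(-5) + 15*(-5)**2 - 8*(-5)*4)/(25 - 5*(-5)**2 - 5*4) - 11)**2 = ((-75 - 25 + 15*25 + 160)/(25 - 5*25 - 20) - 11)**2 = ((-75 - 25 + 375 + 160)/(25 - 125 - 20) - 11)**2 = (435/(-120) - 11)**2 = (-1/120*435 - 11)**2 = (-29/8 - 11)**2 = (-117/8)**2 = 13689/64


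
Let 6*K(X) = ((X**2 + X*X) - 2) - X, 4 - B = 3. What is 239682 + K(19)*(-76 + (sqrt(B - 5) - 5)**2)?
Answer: 1399537/6 - 7010*I/3 ≈ 2.3326e+5 - 2336.7*I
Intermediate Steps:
B = 1 (B = 4 - 1*3 = 4 - 3 = 1)
K(X) = -1/3 - X/6 + X**2/3 (K(X) = (((X**2 + X*X) - 2) - X)/6 = (((X**2 + X**2) - 2) - X)/6 = ((2*X**2 - 2) - X)/6 = ((-2 + 2*X**2) - X)/6 = (-2 - X + 2*X**2)/6 = -1/3 - X/6 + X**2/3)
239682 + K(19)*(-76 + (sqrt(B - 5) - 5)**2) = 239682 + (-1/3 - 1/6*19 + (1/3)*19**2)*(-76 + (sqrt(1 - 5) - 5)**2) = 239682 + (-1/3 - 19/6 + (1/3)*361)*(-76 + (sqrt(-4) - 5)**2) = 239682 + (-1/3 - 19/6 + 361/3)*(-76 + (2*I - 5)**2) = 239682 + 701*(-76 + (-5 + 2*I)**2)/6 = 239682 + (-26638/3 + 701*(-5 + 2*I)**2/6) = 692408/3 + 701*(-5 + 2*I)**2/6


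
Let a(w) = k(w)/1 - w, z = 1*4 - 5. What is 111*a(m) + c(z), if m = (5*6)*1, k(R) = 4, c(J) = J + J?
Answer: -2888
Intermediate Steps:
z = -1 (z = 4 - 5 = -1)
c(J) = 2*J
m = 30 (m = 30*1 = 30)
a(w) = 4 - w (a(w) = 4/1 - w = 4*1 - w = 4 - w)
111*a(m) + c(z) = 111*(4 - 1*30) + 2*(-1) = 111*(4 - 30) - 2 = 111*(-26) - 2 = -2886 - 2 = -2888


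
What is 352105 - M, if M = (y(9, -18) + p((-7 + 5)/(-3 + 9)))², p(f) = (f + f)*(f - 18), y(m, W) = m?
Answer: 28484024/81 ≈ 3.5165e+5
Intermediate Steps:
p(f) = 2*f*(-18 + f) (p(f) = (2*f)*(-18 + f) = 2*f*(-18 + f))
M = 36481/81 (M = (9 + 2*((-7 + 5)/(-3 + 9))*(-18 + (-7 + 5)/(-3 + 9)))² = (9 + 2*(-2/6)*(-18 - 2/6))² = (9 + 2*(-2*⅙)*(-18 - 2*⅙))² = (9 + 2*(-⅓)*(-18 - ⅓))² = (9 + 2*(-⅓)*(-55/3))² = (9 + 110/9)² = (191/9)² = 36481/81 ≈ 450.38)
352105 - M = 352105 - 1*36481/81 = 352105 - 36481/81 = 28484024/81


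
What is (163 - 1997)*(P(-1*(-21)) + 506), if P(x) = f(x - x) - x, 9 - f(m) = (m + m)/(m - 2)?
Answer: -905996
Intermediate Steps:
f(m) = 9 - 2*m/(-2 + m) (f(m) = 9 - (m + m)/(m - 2) = 9 - 2*m/(-2 + m))
P(x) = 9 - x (P(x) = (-18 + 7*(x - x))/(-2 + (x - x)) - x = (-18 + 7*0)/(-2 + 0) - x = (-18 + 0)/(-2) - x = -½*(-18) - x = 9 - x)
(163 - 1997)*(P(-1*(-21)) + 506) = (163 - 1997)*((9 - (-1)*(-21)) + 506) = -1834*((9 - 1*21) + 506) = -1834*((9 - 21) + 506) = -1834*(-12 + 506) = -1834*494 = -905996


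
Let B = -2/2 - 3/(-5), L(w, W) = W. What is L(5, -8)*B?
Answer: 16/5 ≈ 3.2000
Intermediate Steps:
B = -⅖ (B = -2*½ - 3*(-⅕) = -1 + ⅗ = -⅖ ≈ -0.40000)
L(5, -8)*B = -8*(-⅖) = 16/5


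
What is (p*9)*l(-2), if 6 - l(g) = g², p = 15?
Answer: 270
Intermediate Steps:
l(g) = 6 - g²
(p*9)*l(-2) = (15*9)*(6 - 1*(-2)²) = 135*(6 - 1*4) = 135*(6 - 4) = 135*2 = 270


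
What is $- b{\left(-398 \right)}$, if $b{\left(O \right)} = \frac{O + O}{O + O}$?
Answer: $-1$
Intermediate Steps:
$b{\left(O \right)} = 1$ ($b{\left(O \right)} = \frac{2 O}{2 O} = 2 O \frac{1}{2 O} = 1$)
$- b{\left(-398 \right)} = \left(-1\right) 1 = -1$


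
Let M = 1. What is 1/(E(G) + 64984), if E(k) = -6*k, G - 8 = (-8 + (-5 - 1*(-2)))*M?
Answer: 1/65002 ≈ 1.5384e-5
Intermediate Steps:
G = -3 (G = 8 + (-8 + (-5 - 1*(-2)))*1 = 8 + (-8 + (-5 + 2))*1 = 8 + (-8 - 3)*1 = 8 - 11*1 = 8 - 11 = -3)
1/(E(G) + 64984) = 1/(-6*(-3) + 64984) = 1/(18 + 64984) = 1/65002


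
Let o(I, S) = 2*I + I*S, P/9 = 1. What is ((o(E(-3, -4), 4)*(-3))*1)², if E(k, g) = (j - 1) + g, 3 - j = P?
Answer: 39204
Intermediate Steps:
P = 9 (P = 9*1 = 9)
j = -6 (j = 3 - 1*9 = 3 - 9 = -6)
E(k, g) = -7 + g (E(k, g) = (-6 - 1) + g = -7 + g)
((o(E(-3, -4), 4)*(-3))*1)² = ((((-7 - 4)*(2 + 4))*(-3))*1)² = ((-11*6*(-3))*1)² = (-66*(-3)*1)² = (198*1)² = 198² = 39204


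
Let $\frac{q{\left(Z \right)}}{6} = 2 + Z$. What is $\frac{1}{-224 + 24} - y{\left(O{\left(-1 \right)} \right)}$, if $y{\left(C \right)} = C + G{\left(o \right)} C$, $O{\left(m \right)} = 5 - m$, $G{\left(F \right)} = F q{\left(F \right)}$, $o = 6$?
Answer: $- \frac{346801}{200} \approx -1734.0$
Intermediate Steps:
$q{\left(Z \right)} = 12 + 6 Z$ ($q{\left(Z \right)} = 6 \left(2 + Z\right) = 12 + 6 Z$)
$G{\left(F \right)} = F \left(12 + 6 F\right)$
$y{\left(C \right)} = 289 C$ ($y{\left(C \right)} = C + 6 \cdot 6 \left(2 + 6\right) C = C + 6 \cdot 6 \cdot 8 C = C + 288 C = 289 C$)
$\frac{1}{-224 + 24} - y{\left(O{\left(-1 \right)} \right)} = \frac{1}{-224 + 24} - 289 \left(5 - -1\right) = \frac{1}{-200} - 289 \left(5 + 1\right) = - \frac{1}{200} - 289 \cdot 6 = - \frac{1}{200} - 1734 = - \frac{346801}{200}$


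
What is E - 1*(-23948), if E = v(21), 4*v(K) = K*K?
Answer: 96233/4 ≈ 24058.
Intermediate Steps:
v(K) = K²/4 (v(K) = (K*K)/4 = K²/4)
E = 441/4 (E = (¼)*21² = (¼)*441 = 441/4 ≈ 110.25)
E - 1*(-23948) = 441/4 - 1*(-23948) = 441/4 + 23948 = 96233/4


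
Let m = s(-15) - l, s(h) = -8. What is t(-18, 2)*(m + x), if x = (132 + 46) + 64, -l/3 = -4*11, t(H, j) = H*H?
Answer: 33048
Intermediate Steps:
t(H, j) = H²
l = 132 (l = -(-12)*11 = -3*(-44) = 132)
x = 242 (x = 178 + 64 = 242)
m = -140 (m = -8 - 1*132 = -8 - 132 = -140)
t(-18, 2)*(m + x) = (-18)²*(-140 + 242) = 324*102 = 33048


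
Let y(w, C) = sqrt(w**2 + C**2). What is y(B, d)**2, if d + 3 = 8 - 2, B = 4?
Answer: 25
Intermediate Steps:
d = 3 (d = -3 + (8 - 2) = -3 + 6 = 3)
y(w, C) = sqrt(C**2 + w**2)
y(B, d)**2 = (sqrt(3**2 + 4**2))**2 = (sqrt(9 + 16))**2 = (sqrt(25))**2 = 5**2 = 25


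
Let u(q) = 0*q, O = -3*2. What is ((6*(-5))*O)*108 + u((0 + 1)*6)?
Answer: 19440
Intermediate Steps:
O = -6
u(q) = 0
((6*(-5))*O)*108 + u((0 + 1)*6) = ((6*(-5))*(-6))*108 + 0 = -30*(-6)*108 + 0 = 180*108 + 0 = 19440 + 0 = 19440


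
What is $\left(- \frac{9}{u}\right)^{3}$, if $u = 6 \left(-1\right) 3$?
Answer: $\frac{1}{8} \approx 0.125$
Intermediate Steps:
$u = -18$ ($u = \left(-6\right) 3 = -18$)
$\left(- \frac{9}{u}\right)^{3} = \left(- \frac{9}{-18}\right)^{3} = \left(\left(-9\right) \left(- \frac{1}{18}\right)\right)^{3} = \left(\frac{1}{2}\right)^{3} = \frac{1}{8}$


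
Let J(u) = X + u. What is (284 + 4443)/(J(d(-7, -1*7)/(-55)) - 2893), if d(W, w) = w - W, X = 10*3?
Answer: -4727/2863 ≈ -1.6511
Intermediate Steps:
X = 30
J(u) = 30 + u
(284 + 4443)/(J(d(-7, -1*7)/(-55)) - 2893) = (284 + 4443)/((30 + (-1*7 - 1*(-7))/(-55)) - 2893) = 4727/((30 + (-7 + 7)*(-1/55)) - 2893) = 4727/((30 + 0*(-1/55)) - 2893) = 4727/((30 + 0) - 2893) = 4727/(30 - 2893) = 4727/(-2863) = 4727*(-1/2863) = -4727/2863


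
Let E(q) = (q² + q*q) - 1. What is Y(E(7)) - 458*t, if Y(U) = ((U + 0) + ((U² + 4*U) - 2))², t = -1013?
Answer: 98315618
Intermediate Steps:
E(q) = -1 + 2*q² (E(q) = (q² + q²) - 1 = 2*q² - 1 = -1 + 2*q²)
Y(U) = (-2 + U² + 5*U)² (Y(U) = (U + (-2 + U² + 4*U))² = (-2 + U² + 5*U)²)
Y(E(7)) - 458*t = (-2 + (-1 + 2*7²)² + 5*(-1 + 2*7²))² - 458*(-1013) = (-2 + (-1 + 2*49)² + 5*(-1 + 2*49))² + 463954 = (-2 + (-1 + 98)² + 5*(-1 + 98))² + 463954 = (-2 + 97² + 5*97)² + 463954 = (-2 + 9409 + 485)² + 463954 = 9892² + 463954 = 97851664 + 463954 = 98315618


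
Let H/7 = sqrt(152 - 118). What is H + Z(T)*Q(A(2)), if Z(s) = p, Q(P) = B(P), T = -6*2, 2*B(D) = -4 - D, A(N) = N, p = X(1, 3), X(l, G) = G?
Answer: -9 + 7*sqrt(34) ≈ 31.817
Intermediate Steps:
p = 3
B(D) = -2 - D/2 (B(D) = (-4 - D)/2 = -2 - D/2)
T = -12
Q(P) = -2 - P/2
Z(s) = 3
H = 7*sqrt(34) (H = 7*sqrt(152 - 118) = 7*sqrt(34) ≈ 40.817)
H + Z(T)*Q(A(2)) = 7*sqrt(34) + 3*(-2 - 1/2*2) = 7*sqrt(34) + 3*(-2 - 1) = 7*sqrt(34) + 3*(-3) = 7*sqrt(34) - 9 = -9 + 7*sqrt(34)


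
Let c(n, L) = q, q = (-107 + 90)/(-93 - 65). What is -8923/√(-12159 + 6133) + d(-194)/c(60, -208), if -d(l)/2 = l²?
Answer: -11892976/17 + 8923*I*√6026/6026 ≈ -6.9959e+5 + 114.95*I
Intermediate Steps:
q = 17/158 (q = -17/(-158) = -17*(-1/158) = 17/158 ≈ 0.10759)
c(n, L) = 17/158
d(l) = -2*l²
-8923/√(-12159 + 6133) + d(-194)/c(60, -208) = -8923/√(-12159 + 6133) + (-2*(-194)²)/(17/158) = -8923*(-I*√6026/6026) - 2*37636*(158/17) = -8923*(-I*√6026/6026) - 75272*158/17 = -(-8923)*I*√6026/6026 - 11892976/17 = 8923*I*√6026/6026 - 11892976/17 = -11892976/17 + 8923*I*√6026/6026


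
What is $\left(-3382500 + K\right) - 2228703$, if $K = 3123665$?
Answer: $-2487538$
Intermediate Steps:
$\left(-3382500 + K\right) - 2228703 = \left(-3382500 + 3123665\right) - 2228703 = -258835 - 2228703 = -2487538$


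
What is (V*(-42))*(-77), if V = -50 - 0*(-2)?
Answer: -161700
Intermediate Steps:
V = -50 (V = -50 - 1*0 = -50 + 0 = -50)
(V*(-42))*(-77) = -50*(-42)*(-77) = 2100*(-77) = -161700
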